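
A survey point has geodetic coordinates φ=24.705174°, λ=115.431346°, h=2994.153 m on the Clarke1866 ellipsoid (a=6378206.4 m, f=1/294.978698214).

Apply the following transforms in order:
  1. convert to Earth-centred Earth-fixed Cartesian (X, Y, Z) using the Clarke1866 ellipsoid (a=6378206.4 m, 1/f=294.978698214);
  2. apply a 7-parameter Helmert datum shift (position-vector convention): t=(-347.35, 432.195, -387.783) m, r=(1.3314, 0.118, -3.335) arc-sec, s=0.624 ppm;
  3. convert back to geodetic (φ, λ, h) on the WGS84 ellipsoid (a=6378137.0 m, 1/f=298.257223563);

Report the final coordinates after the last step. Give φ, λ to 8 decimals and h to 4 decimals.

φ=24.69868367°, λ=115.43174389°, h=3354.2556 m

start: φ=24.705174°, λ=115.431346°, h=2994.153 m
→ ECEF (a=6378206.400, f=1/294.978698214): X=-2490930.5571, Y=5238489.1688, Z=2650540.1258
→ Helmert 7p (PV): X=-2491193.2464, Y=5238947.7986, Z=2650189.2352
→ geod (Bowring, a=6378137.000): φ=24.69868367°, λ=115.43174389°, h=3354.2556 m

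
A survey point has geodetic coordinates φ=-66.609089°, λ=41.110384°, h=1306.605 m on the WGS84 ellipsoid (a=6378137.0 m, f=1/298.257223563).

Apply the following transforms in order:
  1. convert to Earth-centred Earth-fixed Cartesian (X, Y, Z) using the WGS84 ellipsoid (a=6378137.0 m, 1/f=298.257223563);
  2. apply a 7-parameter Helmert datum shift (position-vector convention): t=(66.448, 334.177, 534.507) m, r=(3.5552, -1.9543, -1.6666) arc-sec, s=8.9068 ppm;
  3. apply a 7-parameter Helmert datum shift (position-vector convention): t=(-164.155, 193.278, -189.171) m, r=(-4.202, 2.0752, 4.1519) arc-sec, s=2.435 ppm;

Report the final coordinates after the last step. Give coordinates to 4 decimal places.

X=1913516.0840 m, Y=1670515.3291 m, Z=-5832169.4514 m

start: φ=-66.609089°, λ=41.110384°, h=1306.605 m
→ ECEF (a=6378137.000, f=1/298.257223563): X=1913615.6299, Y=1669964.1502, Z=-5832442.2699
→ Helmert 7p (PV): X=1913767.8766, Y=1670398.2687, Z=-5831912.7963
→ Helmert 7p (PV): X=1913516.0840, Y=1670515.3291, Z=-5832169.4514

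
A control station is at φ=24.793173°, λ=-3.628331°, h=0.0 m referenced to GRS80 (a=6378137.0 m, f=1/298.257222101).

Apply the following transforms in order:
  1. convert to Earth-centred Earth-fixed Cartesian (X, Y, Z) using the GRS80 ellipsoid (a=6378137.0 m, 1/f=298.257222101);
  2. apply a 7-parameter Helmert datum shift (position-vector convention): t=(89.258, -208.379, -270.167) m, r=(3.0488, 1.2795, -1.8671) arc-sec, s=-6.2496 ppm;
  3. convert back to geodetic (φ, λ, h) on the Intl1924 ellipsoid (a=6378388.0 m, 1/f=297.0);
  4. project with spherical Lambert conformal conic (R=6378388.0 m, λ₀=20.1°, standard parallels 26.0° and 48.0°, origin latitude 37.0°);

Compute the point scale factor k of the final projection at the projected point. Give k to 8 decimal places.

start: φ=24.793173°, λ=-3.628331°, h=0.000 m
→ ECEF (a=6378137.000, f=1/298.257222101): X=5782045.9642, Y=-366645.9481, Z=2658293.0624
→ Helmert 7p (PV): X=5782112.2577, Y=-366943.6661, Z=2657964.9958
→ geod (Bowring, a=6378388.000): φ=24.79078906°, λ=-3.63122782°, h=-295.3712 m
→ into lcc (λ₀=20.1°): φ=24.79078906°, λ−λ₀=-23.73122782°
scale k = 1.00413713

1.00413713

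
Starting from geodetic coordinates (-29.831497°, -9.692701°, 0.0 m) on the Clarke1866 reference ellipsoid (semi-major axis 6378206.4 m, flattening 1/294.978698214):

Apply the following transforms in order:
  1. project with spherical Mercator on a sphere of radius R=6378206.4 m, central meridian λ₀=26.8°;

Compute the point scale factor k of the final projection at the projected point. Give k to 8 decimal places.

1.15274822

start: φ=-29.831497°, λ=-9.692701°, h=0.000 m
→ into merc (λ₀=26.8°): φ=-29.83149700°, λ−λ₀=-36.49270100°
scale k = 1.15274822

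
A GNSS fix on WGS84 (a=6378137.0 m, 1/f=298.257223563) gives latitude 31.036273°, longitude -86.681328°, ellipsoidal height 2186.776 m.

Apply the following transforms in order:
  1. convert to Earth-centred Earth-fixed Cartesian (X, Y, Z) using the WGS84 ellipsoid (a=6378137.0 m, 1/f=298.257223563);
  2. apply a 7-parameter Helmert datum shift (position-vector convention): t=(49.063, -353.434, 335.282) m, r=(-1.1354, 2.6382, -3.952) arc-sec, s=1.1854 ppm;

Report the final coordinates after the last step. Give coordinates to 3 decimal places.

X=316745.235 m, Y=-5462964.324 m, Z=3270832.663 m

start: φ=31.036273°, λ=-86.681328°, h=2186.776 m
→ ECEF (a=6378137.000, f=1/298.257223563): X=316758.6295, Y=-5462616.3482, Z=3270467.4865
→ Helmert 7p (PV): X=316745.2355, Y=-5462964.3241, Z=3270832.6632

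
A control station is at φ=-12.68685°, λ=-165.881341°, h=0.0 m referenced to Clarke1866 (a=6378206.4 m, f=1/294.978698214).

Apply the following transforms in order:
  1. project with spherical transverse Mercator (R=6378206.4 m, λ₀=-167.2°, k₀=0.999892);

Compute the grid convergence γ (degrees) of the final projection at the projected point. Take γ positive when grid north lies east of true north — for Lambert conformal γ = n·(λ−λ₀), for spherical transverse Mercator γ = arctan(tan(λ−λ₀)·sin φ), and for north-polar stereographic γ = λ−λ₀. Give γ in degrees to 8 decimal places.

start: φ=-12.686850°, λ=-165.881341°, h=0.000 m
→ into tm (λ₀=-167.2°): φ=-12.68685000°, λ−λ₀=1.31865900°
convergence γ = -0.28965560°

-0.28965560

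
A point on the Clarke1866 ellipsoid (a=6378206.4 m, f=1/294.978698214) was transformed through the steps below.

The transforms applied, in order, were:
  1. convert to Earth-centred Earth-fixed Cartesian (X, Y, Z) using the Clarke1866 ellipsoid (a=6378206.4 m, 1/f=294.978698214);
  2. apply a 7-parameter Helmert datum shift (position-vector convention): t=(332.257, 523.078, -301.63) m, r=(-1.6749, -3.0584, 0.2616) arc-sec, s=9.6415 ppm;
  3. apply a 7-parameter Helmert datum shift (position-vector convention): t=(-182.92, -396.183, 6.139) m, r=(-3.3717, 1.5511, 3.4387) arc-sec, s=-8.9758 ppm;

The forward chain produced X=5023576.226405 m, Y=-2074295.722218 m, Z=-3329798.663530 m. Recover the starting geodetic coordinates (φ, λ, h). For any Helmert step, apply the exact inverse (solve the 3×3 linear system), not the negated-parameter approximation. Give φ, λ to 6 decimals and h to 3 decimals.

φ=-31.666805°, λ=-22.438495°, h=1379.606 m

start: X=5023576.2264, Y=-2074295.7222, Z=-3329798.6635 m
→ Helmert⁻¹: X=5023794.7038, Y=-2073947.4765, Z=-3329830.8135
→ Helmert⁻¹: X=5023362.0130, Y=-2074429.8879, Z=-3329588.4109
→ geod (Bowring, a=6378206.400): φ=-31.66680500°, λ=-22.43849500°, h=1379.6060 m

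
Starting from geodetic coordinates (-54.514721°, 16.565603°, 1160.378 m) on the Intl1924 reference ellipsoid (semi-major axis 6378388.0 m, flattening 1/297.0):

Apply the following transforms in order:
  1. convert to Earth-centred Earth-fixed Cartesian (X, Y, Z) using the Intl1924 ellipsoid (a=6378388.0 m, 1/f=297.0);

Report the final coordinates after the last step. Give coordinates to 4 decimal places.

start: φ=-54.514721°, λ=16.565603°, h=1160.378 m
→ ECEF (a=6378388.000, f=1/297.0): X=3557514.9538, Y=1058216.1586, Z=-5171261.2109

X=3557514.9538 m, Y=1058216.1586 m, Z=-5171261.2109 m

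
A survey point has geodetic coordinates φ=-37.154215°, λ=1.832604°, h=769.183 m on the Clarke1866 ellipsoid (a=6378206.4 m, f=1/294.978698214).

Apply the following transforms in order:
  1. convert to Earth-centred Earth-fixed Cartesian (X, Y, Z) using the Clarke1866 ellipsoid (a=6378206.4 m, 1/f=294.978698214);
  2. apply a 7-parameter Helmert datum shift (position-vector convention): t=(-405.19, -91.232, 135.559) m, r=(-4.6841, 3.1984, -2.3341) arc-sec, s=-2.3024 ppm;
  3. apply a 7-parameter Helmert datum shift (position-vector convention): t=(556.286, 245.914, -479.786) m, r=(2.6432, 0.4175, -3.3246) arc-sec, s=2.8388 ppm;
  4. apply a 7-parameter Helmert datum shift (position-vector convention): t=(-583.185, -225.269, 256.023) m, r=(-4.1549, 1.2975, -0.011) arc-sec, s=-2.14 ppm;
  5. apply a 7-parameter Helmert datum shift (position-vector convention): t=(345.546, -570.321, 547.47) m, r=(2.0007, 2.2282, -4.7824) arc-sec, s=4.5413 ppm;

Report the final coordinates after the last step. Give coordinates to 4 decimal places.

X=5087612.7953 m, Y=161812.7899 m, Z=-3831050.8832 m

start: φ=-37.154215°, λ=1.832604°, h=769.183 m
→ ECEF (a=6378206.400, f=1/294.978698214): X=5087808.8165, Y=162788.9480, Z=-3831319.4260
→ Helmert 7p (PV): X=5087334.3451, Y=162552.7617, Z=-3831257.6354
→ Helmert 7p (PV): X=5087899.9382, Y=162766.2348, Z=-3831756.5118
→ Helmert 7p (PV): X=5087281.7703, Y=162463.1612, Z=-3831527.5727
→ Helmert 7p (PV): X=5087612.7953, Y=161812.7899, Z=-3831050.8832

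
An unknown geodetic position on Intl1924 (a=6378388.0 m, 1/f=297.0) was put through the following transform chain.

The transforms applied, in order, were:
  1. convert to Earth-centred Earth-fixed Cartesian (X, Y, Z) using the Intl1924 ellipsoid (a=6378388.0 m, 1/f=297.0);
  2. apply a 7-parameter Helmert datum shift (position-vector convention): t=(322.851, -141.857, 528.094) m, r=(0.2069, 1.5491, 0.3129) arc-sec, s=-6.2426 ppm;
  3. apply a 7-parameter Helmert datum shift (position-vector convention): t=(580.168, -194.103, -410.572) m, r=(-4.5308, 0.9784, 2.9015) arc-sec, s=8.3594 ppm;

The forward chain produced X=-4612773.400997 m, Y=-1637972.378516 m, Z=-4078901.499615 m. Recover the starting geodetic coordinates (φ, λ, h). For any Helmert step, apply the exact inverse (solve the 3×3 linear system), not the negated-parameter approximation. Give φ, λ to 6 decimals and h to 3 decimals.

φ=-39.991695°, λ=-160.459190°, h=2729.076 m

start: X=-4612773.4010, Y=-1637972.3785, Z=-4078901.4996 m
→ Helmert⁻¹: X=-4613318.6944, Y=-1637610.1014, Z=-4078514.6887
→ Helmert⁻¹: X=-4613642.1957, Y=-1637475.5594, Z=-4079101.2538
→ geod (Bowring, a=6378388.000): φ=-39.99169500°, λ=-160.45919000°, h=2729.0760 m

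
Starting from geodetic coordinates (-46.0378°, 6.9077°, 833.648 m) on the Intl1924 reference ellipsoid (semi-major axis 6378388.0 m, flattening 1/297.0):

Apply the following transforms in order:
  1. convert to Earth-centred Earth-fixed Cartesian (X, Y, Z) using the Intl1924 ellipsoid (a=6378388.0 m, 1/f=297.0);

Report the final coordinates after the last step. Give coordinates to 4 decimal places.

start: φ=-46.037800°, λ=6.907700°, h=833.648 m
→ ECEF (a=6378388.000, f=1/297.0): X=4403881.9887, Y=533528.7941, Z=-4568848.4904

X=4403881.9887 m, Y=533528.7941 m, Z=-4568848.4904 m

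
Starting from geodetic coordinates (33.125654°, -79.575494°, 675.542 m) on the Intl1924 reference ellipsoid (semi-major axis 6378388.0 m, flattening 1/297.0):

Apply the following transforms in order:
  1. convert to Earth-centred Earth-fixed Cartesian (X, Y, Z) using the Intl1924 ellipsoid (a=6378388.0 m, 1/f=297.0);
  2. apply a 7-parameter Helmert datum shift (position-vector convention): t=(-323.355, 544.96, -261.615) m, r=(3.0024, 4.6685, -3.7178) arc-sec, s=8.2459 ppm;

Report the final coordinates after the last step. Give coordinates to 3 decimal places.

X=967274.833 m, Y=-5258969.394 m, Z=3465727.817 m

start: φ=33.125654°, λ=-79.575494°, h=675.542 m
→ ECEF (a=6378388.000, f=1/297.0): X=967606.5576, Y=-5259403.0925, Z=3466059.3087
→ Helmert 7p (PV): X=967274.8328, Y=-5258969.3942, Z=3465727.8172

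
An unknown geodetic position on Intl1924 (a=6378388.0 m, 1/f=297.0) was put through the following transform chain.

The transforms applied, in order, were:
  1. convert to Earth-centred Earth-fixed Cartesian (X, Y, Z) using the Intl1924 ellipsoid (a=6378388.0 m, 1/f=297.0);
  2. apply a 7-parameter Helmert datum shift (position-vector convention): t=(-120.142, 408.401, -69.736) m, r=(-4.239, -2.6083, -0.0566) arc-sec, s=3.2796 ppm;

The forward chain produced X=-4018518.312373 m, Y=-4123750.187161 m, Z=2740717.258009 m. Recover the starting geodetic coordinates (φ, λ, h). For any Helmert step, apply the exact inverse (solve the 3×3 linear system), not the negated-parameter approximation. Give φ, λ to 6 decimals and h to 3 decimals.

φ=25.603621°, λ=-134.255196°, h=2730.470 m

start: X=-4018518.3124, Y=-4123750.1872, Z=2740717.2580 m
→ Helmert⁻¹: X=-4018349.2022, Y=-4124202.4910, Z=2740744.0614
→ geod (Bowring, a=6378388.000): φ=25.60362100°, λ=-134.25519600°, h=2730.4700 m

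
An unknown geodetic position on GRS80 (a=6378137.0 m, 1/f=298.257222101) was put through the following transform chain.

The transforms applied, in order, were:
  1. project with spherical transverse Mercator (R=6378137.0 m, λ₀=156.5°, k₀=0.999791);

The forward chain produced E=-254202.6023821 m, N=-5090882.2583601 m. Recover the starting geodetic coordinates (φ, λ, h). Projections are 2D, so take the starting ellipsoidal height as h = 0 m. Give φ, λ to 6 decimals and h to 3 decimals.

start: E=-254202.6024, N=-5090882.2584 m
→ tm⁻¹: φ=-45.69506500°, λ=153.22995800°

φ=-45.695065°, λ=153.229958°, h=0.000 m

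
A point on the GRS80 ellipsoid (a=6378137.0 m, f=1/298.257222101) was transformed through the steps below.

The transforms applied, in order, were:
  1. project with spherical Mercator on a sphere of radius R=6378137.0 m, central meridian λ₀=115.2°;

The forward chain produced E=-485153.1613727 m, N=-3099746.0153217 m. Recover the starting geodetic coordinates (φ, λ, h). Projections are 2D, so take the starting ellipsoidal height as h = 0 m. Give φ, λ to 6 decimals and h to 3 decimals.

φ=-26.809938°, λ=110.841795°, h=0.000 m

start: E=-485153.1614, N=-3099746.0153 m
→ merc⁻¹: φ=-26.80993800°, λ=110.84179500°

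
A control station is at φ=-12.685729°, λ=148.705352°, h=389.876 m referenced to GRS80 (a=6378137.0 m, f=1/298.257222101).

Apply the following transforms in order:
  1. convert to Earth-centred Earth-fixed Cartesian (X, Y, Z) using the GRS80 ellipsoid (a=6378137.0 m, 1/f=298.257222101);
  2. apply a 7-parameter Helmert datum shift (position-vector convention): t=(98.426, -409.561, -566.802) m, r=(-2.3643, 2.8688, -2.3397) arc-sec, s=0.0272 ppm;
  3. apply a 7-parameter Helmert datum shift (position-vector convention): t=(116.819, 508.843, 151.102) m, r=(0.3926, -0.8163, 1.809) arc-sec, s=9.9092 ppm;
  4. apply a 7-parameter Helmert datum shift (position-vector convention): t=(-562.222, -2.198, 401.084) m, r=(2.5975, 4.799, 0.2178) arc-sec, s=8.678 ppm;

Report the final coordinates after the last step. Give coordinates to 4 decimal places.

X=-5318793.2962 m, Y=3233069.8960 m, Z=-1391447.1631 m

start: φ=-12.685729°, λ=148.705352°, h=389.876 m
→ ECEF (a=6378137.000, f=1/298.257222101): X=-5318305.9995, Y=3232900.3392, Z=-1391593.1004
→ Helmert 7p (PV): X=-5318190.4015, Y=3232535.2416, Z=-1392123.0284
→ Helmert 7p (PV): X=-5318149.1226, Y=3233032.1237, Z=-1392000.6156
→ Helmert 7p (PV): X=-5318793.2962, Y=3233069.8960, Z=-1391447.1631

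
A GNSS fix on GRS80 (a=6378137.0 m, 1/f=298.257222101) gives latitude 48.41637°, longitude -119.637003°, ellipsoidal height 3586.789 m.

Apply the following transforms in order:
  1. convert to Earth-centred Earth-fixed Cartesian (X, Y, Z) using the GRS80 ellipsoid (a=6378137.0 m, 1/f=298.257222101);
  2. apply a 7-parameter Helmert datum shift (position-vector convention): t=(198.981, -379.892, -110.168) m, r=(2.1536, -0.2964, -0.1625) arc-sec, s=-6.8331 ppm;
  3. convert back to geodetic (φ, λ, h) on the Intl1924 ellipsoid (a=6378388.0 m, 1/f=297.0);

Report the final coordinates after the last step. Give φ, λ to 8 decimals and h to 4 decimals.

start: φ=48.416370°, λ=-119.637003°, h=3586.789 m
→ ECEF (a=6378137.000, f=1/298.257222101): X=-2098464.3420, Y=-3688416.8401, Z=4750413.3243
→ Helmert 7p (PV): X=-2098260.7541, Y=-3688819.4740, Z=4750229.1705
→ geod (Bowring, a=6378388.000): φ=48.41441116°, λ=-119.63192586°, h=3414.5560 m

φ=48.41441116°, λ=-119.63192586°, h=3414.5560 m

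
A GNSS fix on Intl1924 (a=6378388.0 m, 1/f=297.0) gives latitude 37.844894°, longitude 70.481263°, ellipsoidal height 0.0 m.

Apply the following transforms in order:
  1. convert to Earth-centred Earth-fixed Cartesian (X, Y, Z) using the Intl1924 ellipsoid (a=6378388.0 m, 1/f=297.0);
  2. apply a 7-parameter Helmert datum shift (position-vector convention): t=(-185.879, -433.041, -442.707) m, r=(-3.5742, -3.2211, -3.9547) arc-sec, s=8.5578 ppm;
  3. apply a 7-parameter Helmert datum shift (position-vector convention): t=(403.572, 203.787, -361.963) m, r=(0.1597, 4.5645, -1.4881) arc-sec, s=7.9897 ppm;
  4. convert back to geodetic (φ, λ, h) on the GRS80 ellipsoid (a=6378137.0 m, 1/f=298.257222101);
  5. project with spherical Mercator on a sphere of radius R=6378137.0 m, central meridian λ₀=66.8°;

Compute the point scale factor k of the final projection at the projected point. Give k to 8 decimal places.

start: φ=37.844894°, λ=70.481263°, h=0.000 m
→ ECEF (a=6378388.000, f=1/297.0): X=1685021.1805, Y=4753412.2909, Z=3891926.3360
→ Helmert 7p (PV): X=1684880.0811, Y=4753055.0623, Z=3891460.8806
→ Helmert 7p (PV): X=1685417.5221, Y=4753281.6561, Z=3891096.4037
→ geod (Bowring, a=6378137.000): φ=37.83814060°, λ=70.47652310°, h=-285.1066 m
→ into merc (λ₀=66.8°): φ=37.83814060°, λ−λ₀=3.67652310°
scale k = 1.26622856

1.26622856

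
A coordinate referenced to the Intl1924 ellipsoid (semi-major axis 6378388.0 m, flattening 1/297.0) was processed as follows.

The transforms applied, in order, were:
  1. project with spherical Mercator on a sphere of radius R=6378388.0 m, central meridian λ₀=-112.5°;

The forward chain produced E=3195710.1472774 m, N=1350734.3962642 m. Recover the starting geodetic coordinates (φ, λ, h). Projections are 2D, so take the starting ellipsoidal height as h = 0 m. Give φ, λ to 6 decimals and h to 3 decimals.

start: E=3195710.1473, N=1350734.3963 m
→ merc⁻¹: φ=12.04369200°, λ=-83.79357700°

φ=12.043692°, λ=-83.793577°, h=0.000 m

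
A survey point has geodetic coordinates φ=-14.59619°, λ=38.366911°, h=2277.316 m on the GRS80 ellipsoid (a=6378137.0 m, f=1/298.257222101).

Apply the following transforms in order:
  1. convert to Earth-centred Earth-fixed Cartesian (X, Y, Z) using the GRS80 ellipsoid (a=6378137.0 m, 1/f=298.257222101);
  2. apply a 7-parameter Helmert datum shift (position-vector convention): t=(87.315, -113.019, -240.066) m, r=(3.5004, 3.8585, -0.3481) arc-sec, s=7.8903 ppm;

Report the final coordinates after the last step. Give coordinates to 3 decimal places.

start: φ=-14.596190°, λ=38.366911°, h=2277.316 m
→ ECEF (a=6378137.000, f=1/298.257222101): X=4842152.4191, Y=3833291.7005, Z=-1597475.8196
→ Helmert 7p (PV): X=4842254.5260, Y=3833227.8656, Z=-1597754.0177

X=4842254.526 m, Y=3833227.866 m, Z=-1597754.018 m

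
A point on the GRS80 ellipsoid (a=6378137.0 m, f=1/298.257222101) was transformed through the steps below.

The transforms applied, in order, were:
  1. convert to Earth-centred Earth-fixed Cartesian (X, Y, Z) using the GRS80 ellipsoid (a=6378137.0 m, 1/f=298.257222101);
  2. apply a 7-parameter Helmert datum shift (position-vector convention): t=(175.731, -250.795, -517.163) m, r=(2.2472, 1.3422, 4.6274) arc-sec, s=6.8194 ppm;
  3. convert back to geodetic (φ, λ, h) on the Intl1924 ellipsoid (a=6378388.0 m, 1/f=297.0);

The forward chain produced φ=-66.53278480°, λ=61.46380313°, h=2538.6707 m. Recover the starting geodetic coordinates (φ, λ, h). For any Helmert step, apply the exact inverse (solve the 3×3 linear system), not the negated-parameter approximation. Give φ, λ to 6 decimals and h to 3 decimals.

φ=-66.529587°, λ=61.467251°, h=2249.485 m

start: φ=-66.532785°, λ=61.463803°, h=2538.671 m
→ ECEF (a=6378388.000, f=1/297.0): X=1217336.4251, Y=2238680.9170, Z=-5830321.5131
→ Helmert⁻¹: X=1217240.5556, Y=2238825.6221, Z=-5829781.0652
→ geod (Bowring, a=6378137.000): φ=-66.52958700°, λ=61.46725100°, h=2249.4850 m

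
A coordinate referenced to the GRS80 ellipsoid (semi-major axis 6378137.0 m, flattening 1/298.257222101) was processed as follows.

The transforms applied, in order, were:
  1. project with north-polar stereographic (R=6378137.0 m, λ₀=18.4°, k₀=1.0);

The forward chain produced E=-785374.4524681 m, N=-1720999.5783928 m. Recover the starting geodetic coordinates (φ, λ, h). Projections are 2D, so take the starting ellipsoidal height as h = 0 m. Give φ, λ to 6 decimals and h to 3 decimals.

φ=73.129235°, λ=-6.129483°, h=0.000 m

start: E=-785374.4525, N=-1720999.5784 m
→ stereo⁻¹: φ=73.12923500°, λ=-6.12948300°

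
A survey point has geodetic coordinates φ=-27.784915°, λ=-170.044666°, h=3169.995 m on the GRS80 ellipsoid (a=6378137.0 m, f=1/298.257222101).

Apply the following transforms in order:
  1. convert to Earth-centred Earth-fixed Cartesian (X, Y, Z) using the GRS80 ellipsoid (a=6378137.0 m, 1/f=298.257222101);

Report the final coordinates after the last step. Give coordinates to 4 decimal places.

X=-5564606.6953 m, Y=-976718.0443 m, Z=-2956916.7703 m

start: φ=-27.784915°, λ=-170.044666°, h=3169.995 m
→ ECEF (a=6378137.000, f=1/298.257222101): X=-5564606.6953, Y=-976718.0443, Z=-2956916.7703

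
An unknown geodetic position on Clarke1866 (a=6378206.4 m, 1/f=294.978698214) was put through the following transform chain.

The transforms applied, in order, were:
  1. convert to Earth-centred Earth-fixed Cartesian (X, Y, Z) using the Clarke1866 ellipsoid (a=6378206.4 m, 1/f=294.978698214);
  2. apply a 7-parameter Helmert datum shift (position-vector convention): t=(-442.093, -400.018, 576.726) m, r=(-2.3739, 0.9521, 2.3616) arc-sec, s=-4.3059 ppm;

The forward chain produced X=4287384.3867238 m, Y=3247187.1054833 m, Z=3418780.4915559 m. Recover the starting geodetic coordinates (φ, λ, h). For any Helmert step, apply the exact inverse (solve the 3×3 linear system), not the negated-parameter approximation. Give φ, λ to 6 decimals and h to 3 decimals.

start: X=4287384.3867, Y=3247187.1055, Z=3418780.4916 m
→ Helmert⁻¹: X=4287866.3462, Y=3247512.6731, Z=3418275.6521
→ geod (Bowring, a=6378206.400): φ=32.61240900°, λ=37.13929200°, h=1163.3400 m

φ=32.612409°, λ=37.139292°, h=1163.340 m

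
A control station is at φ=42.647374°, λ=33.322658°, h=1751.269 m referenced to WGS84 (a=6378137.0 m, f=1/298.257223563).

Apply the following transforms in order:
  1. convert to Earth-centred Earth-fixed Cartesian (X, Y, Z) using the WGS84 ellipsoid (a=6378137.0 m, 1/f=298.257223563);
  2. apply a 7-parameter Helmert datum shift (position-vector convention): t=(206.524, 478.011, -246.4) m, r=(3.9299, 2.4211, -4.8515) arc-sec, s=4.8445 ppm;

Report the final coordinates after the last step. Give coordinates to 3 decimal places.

X=3927501.148 m, Y=2582204.776 m, Z=4299734.413 m

start: φ=42.647374°, λ=33.322658°, h=1751.269 m
→ ECEF (a=6378137.000, f=1/298.257223563): X=3927164.3985, Y=2581888.5538, Z=4299956.8860
→ Helmert 7p (PV): X=3927501.1483, Y=2582204.7763, Z=4299734.4127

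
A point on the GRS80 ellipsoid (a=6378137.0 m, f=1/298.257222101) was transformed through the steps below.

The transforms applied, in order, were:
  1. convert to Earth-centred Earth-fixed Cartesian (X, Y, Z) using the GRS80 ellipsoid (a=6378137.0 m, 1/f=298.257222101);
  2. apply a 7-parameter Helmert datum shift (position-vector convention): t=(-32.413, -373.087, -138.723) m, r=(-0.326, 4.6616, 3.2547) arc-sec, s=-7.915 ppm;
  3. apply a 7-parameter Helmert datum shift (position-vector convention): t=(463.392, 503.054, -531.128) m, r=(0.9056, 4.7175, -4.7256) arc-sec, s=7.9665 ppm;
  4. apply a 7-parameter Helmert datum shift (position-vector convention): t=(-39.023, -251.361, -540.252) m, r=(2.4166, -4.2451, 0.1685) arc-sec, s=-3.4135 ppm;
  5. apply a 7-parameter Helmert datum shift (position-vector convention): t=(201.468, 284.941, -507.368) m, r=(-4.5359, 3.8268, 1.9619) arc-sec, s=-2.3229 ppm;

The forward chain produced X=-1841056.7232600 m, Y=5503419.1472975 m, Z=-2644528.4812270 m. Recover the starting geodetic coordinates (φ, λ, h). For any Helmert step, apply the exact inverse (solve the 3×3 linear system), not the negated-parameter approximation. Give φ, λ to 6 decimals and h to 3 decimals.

start: X=-1841056.7233, Y=5503419.1473, Z=-2644528.4812 m
→ Helmert⁻¹: X=-1841161.0715, Y=5503222.6439, Z=-2643940.3943
→ Helmert⁻¹: X=-1841178.2414, Y=5503463.3246, Z=-2643435.7512
→ Helmert⁻¹: X=-1841692.5875, Y=5502862.6340, Z=-2642949.8504
→ Helmert⁻¹: X=-1841528.1844, Y=5503312.5144, Z=-2642864.9661
→ geod (Bowring, a=6378137.000): φ=-24.63048900°, λ=108.50136300°, h=2260.0670 m

φ=-24.630489°, λ=108.501363°, h=2260.067 m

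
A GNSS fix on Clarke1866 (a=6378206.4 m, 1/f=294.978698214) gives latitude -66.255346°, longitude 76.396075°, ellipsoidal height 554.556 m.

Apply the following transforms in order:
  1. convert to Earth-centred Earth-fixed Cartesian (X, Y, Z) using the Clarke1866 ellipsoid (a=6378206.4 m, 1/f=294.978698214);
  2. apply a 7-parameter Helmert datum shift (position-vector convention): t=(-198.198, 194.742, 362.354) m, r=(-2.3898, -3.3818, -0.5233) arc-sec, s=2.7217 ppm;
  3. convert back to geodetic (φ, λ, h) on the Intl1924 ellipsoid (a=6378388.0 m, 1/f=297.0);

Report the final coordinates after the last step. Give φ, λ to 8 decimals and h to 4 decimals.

φ=-66.25231763°, λ=76.39881937°, h=-6.5585 m

start: φ=-66.255346°, λ=76.396075°, h=554.556 m
→ ECEF (a=6378206.400, f=1/294.978698214): X=605849.0939, Y=2503529.5938, Z=-5815788.7462
→ Helmert 7p (PV): X=605754.2490, Y=2503662.2303, Z=-5815461.2940
→ geod (Bowring, a=6378388.000): φ=-66.25231763°, λ=76.39881937°, h=-6.5585 m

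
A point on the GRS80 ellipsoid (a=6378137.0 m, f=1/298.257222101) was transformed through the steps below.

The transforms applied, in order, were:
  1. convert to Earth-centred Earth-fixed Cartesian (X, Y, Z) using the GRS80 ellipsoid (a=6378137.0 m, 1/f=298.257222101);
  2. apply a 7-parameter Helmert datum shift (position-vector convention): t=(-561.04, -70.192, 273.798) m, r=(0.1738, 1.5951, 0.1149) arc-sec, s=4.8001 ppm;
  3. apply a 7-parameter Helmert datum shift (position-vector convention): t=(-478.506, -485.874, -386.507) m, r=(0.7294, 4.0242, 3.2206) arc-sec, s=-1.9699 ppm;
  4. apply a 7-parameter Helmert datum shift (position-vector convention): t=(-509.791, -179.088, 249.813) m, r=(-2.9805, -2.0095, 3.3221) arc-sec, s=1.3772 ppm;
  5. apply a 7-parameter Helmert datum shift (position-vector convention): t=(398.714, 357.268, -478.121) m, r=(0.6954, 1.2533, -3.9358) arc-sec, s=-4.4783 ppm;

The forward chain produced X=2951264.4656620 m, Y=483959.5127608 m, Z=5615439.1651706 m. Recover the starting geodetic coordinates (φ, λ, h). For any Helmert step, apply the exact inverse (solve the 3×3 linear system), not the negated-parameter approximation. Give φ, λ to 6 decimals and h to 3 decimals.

start: X=2951264.4657, Y=483959.5128, Z=5615439.1652 m
→ Helmert⁻¹: X=2950835.6138, Y=483679.6499, Z=5615958.7351
→ Helmert⁻¹: X=2951403.8410, Y=483729.3904, Z=5615679.4245
→ Helmert⁻¹: X=2951786.1520, Y=484189.9892, Z=5616132.8714
→ Helmert⁻¹: X=2952289.8614, Y=484260.9441, Z=5615854.5396
→ geod (Bowring, a=6378137.000): φ=62.11372500°, λ=9.31521300°, h=1584.1760 m

φ=62.113725°, λ=9.315213°, h=1584.176 m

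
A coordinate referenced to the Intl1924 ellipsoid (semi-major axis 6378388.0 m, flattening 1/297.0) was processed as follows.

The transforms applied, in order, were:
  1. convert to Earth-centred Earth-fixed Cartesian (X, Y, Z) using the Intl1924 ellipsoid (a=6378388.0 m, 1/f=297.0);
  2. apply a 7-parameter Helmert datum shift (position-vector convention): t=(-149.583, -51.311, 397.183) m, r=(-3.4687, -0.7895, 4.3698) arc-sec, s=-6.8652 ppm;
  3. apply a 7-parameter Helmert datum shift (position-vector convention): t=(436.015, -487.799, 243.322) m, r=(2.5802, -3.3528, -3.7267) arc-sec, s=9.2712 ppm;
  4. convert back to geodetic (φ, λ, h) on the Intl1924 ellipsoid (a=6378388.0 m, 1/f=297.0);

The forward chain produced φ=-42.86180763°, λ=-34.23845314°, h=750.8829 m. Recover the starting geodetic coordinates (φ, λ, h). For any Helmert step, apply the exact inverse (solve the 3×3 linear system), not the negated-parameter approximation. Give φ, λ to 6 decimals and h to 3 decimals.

start: φ=-42.861808°, λ=-34.238453°, h=750.883 m
→ ECEF (a=6378388.000, f=1/297.0): X=3871595.7065, Y=-2634933.8839, Z=-4316847.4515
→ Helmert⁻¹: X=3871101.2253, Y=-2634405.7224, Z=-4317080.7192
→ Helmert⁻¹: X=3871205.0491, Y=-2634381.9025, Z=-4317566.6619
→ geod (Bowring, a=6378388.000): φ=-42.87043100°, λ=-34.23555900°, h=775.8190 m

φ=-42.870431°, λ=-34.235559°, h=775.819 m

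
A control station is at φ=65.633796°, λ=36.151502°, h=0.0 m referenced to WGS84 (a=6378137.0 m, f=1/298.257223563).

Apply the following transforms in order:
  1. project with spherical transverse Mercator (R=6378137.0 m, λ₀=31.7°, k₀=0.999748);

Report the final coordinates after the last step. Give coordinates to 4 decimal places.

start: φ=65.633796°, λ=36.151502°, h=0.000 m
→ tm (R=6378137.0, λ₀=31.7°): E=204255.8540, N=7311712.3327

E=204255.8540 m, N=7311712.3327 m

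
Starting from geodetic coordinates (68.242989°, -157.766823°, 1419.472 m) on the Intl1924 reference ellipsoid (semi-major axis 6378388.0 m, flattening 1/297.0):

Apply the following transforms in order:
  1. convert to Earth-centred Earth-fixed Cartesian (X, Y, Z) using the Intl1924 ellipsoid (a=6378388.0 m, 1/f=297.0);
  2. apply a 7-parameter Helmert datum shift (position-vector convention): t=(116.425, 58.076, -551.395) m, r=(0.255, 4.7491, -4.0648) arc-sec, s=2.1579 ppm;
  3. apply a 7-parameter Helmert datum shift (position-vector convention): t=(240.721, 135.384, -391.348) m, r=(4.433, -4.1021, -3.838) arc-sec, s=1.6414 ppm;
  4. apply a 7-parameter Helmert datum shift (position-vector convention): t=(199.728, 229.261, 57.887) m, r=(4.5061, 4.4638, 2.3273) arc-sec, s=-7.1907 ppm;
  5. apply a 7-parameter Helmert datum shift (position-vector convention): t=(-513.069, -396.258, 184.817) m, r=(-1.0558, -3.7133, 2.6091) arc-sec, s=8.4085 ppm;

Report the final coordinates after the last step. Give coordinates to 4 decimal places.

X=-2195303.8366 m, Y=-897573.9405 m, Z=5901956.3994 m

start: φ=68.242989°, λ=-157.766823°, h=1419.472 m
→ ECEF (a=6378388.000, f=1/297.0): X=-2195363.7183, Y=-897394.6180, Z=5902647.3457
→ Helmert 7p (PV): X=-2195133.8108, Y=-897302.5123, Z=5902158.1254
→ Helmert 7p (PV): X=-2195030.7688, Y=-897254.6041, Z=5901713.5247
→ Helmert 7p (PV): X=-2194677.4145, Y=-897172.5867, Z=5901756.8753
→ Helmert 7p (PV): X=-2195303.8366, Y=-897573.9405, Z=5901956.3994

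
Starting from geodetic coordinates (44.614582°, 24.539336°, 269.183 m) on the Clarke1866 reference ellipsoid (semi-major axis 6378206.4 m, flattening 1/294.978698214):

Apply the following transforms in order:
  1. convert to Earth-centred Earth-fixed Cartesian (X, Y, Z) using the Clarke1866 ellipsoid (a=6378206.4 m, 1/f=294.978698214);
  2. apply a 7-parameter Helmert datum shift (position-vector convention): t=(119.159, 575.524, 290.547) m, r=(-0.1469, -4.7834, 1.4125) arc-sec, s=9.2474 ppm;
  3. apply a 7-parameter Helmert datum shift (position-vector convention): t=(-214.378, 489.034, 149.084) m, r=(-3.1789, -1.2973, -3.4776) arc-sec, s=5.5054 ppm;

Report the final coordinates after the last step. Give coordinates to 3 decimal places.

start: φ=44.614582°, λ=24.539336°, h=269.183 m
→ ECEF (a=6378206.400, f=1/294.978698214): X=4137298.4574, Y=1888906.9595, Z=4456947.0521
→ Helmert 7p (PV): X=4137339.5802, Y=1889531.4576, Z=4457373.4162
→ Helmert 7p (PV): X=4137151.8026, Y=1890029.8351, Z=4457543.9406

X=4137151.803 m, Y=1890029.835 m, Z=4457543.941 m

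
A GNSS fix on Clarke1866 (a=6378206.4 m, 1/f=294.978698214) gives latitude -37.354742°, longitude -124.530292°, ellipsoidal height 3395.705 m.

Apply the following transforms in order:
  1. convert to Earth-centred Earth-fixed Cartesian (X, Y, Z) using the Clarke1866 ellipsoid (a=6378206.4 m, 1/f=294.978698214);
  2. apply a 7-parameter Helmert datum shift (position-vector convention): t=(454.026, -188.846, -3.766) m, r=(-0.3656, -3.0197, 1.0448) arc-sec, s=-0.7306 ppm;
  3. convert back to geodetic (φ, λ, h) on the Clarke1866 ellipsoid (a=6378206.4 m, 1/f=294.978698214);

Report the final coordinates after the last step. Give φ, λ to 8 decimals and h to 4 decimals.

φ=-37.35571762°, λ=-124.52400703°, h=3312.5932 m

start: φ=-37.354742°, λ=-124.530292°, h=3395.705 m
→ ECEF (a=6378206.400, f=1/294.978698214): X=-2879005.0153, Y=-4184237.4238, Z=-3850628.7388
→ Helmert 7p (PV): X=-2878471.3185, Y=-4184444.6211, Z=-3850664.4234
→ geod (Bowring, a=6378206.400): φ=-37.35571762°, λ=-124.52400703°, h=3312.5932 m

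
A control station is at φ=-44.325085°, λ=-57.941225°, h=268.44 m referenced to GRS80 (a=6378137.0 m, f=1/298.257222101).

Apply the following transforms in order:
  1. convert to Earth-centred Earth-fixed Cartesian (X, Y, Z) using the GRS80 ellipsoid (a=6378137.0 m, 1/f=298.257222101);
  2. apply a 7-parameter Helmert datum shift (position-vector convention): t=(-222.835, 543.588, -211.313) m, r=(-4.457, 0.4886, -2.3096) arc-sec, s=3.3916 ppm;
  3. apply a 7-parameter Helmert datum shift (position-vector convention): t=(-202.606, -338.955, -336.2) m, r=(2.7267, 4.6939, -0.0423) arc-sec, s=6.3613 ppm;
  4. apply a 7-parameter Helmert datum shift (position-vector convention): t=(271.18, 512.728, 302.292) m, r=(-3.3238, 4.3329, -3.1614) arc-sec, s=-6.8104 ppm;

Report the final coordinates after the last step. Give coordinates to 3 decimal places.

X=2425516.836 m, Y=-3872986.819 m, Z=-4434467.061 m

start: φ=-44.325085°, λ=-57.941225°, h=268.440 m
→ ECEF (a=6378137.000, f=1/298.257222101): X=2425972.0655, Y=-3873519.2897, Z=-4434191.8143
→ Helmert 7p (PV): X=2425703.5817, Y=-3873111.8185, Z=-4434340.2131
→ Helmert 7p (PV): X=2425414.7006, Y=-3873417.2892, Z=-4434811.0232
→ Helmert 7p (PV): X=2425516.8363, Y=-3872986.8186, Z=-4434467.0607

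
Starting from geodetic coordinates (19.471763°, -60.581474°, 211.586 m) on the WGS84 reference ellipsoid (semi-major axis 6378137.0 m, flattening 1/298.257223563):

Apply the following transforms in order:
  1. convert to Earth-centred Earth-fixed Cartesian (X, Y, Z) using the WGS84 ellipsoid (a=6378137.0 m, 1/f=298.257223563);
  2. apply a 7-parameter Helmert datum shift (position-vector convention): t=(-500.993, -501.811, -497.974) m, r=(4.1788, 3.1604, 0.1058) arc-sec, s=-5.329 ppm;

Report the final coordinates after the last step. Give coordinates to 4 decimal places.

X=2954382.9515 m, Y=-5240592.7185 m, Z=2112065.4201 m

start: φ=19.471763°, λ=-60.581474°, h=211.586 m
→ ECEF (a=6378137.000, f=1/298.257223563): X=2954864.6320, Y=-5240077.5452, Z=2112726.0874
→ Helmert 7p (PV): X=2954382.9515, Y=-5240592.7185, Z=2112065.4201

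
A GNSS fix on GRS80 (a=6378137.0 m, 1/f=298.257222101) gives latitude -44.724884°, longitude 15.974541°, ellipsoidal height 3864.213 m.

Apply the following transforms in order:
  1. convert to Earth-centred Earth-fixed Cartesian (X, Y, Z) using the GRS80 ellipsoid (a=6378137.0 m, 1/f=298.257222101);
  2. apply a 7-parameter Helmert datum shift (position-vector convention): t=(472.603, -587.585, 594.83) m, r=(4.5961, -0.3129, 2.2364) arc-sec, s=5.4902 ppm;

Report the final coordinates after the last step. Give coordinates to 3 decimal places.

X=4367003.076 m, Y=1249544.227 m, Z=-4467792.423 m

start: φ=-44.724884°, λ=15.974541°, h=3864.213 m
→ ECEF (a=6378137.000, f=1/298.257222101): X=4366513.2743, Y=1249978.0379, Z=-4468397.1973
→ Helmert 7p (PV): X=4367003.0761, Y=1249544.2269, Z=-4467792.4229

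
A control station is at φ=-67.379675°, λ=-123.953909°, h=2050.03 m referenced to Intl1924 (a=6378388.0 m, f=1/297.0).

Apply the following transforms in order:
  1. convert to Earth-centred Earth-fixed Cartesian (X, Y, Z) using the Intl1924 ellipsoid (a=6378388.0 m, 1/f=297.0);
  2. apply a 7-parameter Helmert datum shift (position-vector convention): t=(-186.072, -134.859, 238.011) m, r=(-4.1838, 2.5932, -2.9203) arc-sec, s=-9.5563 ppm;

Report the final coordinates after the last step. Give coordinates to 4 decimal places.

start: φ=-67.379675°, λ=-123.953909°, h=2050.030 m
→ ECEF (a=6378388.000, f=1/297.0): X=-1374598.2708, Y=-2041466.2417, Z=-5866856.0121
→ Helmert 7p (PV): X=-1374873.8681, Y=-2041681.1304, Z=-5866503.2461

X=-1374873.8681 m, Y=-2041681.1304 m, Z=-5866503.2461 m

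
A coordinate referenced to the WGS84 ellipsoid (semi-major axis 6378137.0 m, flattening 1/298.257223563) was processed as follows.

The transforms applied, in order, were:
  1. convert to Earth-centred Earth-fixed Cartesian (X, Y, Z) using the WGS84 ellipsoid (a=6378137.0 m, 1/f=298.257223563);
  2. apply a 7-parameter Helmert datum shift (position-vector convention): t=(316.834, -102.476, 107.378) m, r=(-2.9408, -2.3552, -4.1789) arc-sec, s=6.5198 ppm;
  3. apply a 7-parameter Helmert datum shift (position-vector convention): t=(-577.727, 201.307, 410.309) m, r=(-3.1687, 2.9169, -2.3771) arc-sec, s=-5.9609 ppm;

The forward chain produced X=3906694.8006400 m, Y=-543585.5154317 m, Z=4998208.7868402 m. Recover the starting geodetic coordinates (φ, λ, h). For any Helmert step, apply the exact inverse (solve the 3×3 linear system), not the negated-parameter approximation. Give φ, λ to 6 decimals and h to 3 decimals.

φ=51.903370°, λ=-7.922628°, h=1913.707 m

start: X=3906694.8006, Y=-543585.5154, Z=4998208.7868 m
→ Helmert⁻¹: X=3907231.4083, Y=-543821.8138, Z=4997875.1693
→ Helmert⁻¹: X=3906957.1828, Y=-543707.8924, Z=4997682.8442
→ geod (Bowring, a=6378137.000): φ=51.90337000°, λ=-7.92262800°, h=1913.7070 m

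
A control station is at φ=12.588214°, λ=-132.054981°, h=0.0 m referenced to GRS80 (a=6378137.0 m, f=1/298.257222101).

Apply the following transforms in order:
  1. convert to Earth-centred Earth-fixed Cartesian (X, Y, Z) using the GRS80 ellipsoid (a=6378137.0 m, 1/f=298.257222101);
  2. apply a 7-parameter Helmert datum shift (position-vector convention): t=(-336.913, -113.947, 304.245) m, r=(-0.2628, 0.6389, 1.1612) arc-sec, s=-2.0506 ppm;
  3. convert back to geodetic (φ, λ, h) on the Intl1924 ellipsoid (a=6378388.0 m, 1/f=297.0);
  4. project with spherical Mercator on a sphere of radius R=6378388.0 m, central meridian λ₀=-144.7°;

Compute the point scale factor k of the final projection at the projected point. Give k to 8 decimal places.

1.02464084

start: φ=12.588214°, λ=-132.054981°, h=0.000 m
→ ECEF (a=6378137.000, f=1/298.257222101): X=-4170315.7096, Y=-4622676.3965, Z=1380980.9756
→ Helmert 7p (PV): X=-4170613.7694, Y=-4622802.5821, Z=1381301.1958
→ geod (Bowring, a=6378388.000): φ=12.59081130°, λ=-132.05623977°, h=109.4186 m
→ into merc (λ₀=-144.7°): φ=12.59081130°, λ−λ₀=12.64376023°
scale k = 1.02464084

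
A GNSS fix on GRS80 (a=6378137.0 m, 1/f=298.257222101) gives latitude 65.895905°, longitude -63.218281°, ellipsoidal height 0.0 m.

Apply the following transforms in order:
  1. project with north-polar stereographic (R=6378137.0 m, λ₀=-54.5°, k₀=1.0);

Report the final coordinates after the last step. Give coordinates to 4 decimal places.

start: φ=65.895905°, λ=-63.218281°, h=0.000 m
→ stereo (R=6378137.0, λ₀=-54.5°): E=-412824.3767, N=-2692074.4470

E=-412824.3767 m, N=-2692074.4470 m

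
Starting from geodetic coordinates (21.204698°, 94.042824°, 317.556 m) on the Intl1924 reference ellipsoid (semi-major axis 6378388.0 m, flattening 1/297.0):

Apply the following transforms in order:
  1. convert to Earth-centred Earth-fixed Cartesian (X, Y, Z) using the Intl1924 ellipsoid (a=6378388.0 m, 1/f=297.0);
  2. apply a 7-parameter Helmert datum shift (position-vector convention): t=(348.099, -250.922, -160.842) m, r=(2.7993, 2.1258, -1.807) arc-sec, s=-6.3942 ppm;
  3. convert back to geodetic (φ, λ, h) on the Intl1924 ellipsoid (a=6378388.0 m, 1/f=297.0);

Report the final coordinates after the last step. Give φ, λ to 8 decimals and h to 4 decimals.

φ=21.20506371°, λ=94.03894233°, h=-37.4014 m

start: φ=21.204698°, λ=94.042824°, h=317.556 m
→ ECEF (a=6378388.000, f=1/297.0): X=-419448.2013, Y=5934642.1998, Z=2292683.0006
→ Helmert 7p (PV): X=-419021.8010, Y=5934325.8904, Z=2292592.3624
→ geod (Bowring, a=6378388.000): φ=21.20506371°, λ=94.03894233°, h=-37.4014 m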